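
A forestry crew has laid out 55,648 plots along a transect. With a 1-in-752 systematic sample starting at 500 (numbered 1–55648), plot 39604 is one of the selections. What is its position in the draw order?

53

k = 752
position = (39604 − 500)/752 + 1 = 39104/752 + 1 = 52 + 1 = 53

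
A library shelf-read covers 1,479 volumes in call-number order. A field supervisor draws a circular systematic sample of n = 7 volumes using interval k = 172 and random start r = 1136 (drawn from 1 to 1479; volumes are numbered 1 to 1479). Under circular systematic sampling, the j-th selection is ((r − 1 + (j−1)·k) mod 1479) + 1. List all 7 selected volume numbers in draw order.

Selection 1: 1136
Selection 2: 1136 + 172 = 1308
Selection 3: 1308 + 172 = 1480 → 1480 − 1479 = 1
Selection 4: 1 + 172 = 173
Selection 5: 173 + 172 = 345
Selection 6: 345 + 172 = 517
Selection 7: 517 + 172 = 689

1136, 1308, 1, 173, 345, 517, 689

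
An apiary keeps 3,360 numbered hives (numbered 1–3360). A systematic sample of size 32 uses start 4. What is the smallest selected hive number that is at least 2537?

2629

k = 3360/32 = 105
Steps past start: ⌈(2537 − 4)/105⌉ = ⌈2533/105⌉ = 25
Selected hive: 4 + 25×105 = 2629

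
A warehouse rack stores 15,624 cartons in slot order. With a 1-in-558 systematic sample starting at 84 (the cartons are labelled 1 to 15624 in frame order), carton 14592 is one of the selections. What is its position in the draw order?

27

k = 558
position = (14592 − 84)/558 + 1 = 14508/558 + 1 = 26 + 1 = 27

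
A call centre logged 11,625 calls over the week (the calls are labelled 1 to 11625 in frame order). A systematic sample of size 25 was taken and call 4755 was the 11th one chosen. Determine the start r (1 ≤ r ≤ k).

k = 11625/25 = 465
r = 4755 − (11−1)×465 = 4755 − 4650 = 105

105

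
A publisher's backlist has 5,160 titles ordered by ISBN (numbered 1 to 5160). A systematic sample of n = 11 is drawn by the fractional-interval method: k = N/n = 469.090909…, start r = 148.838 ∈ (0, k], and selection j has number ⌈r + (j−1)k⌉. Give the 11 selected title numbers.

j=1: r + 0k = 148.838 → ⌈·⌉ = 149
j=2: r + 1k = 617.928909… → ⌈·⌉ = 618
j=3: r + 2k = 1087.019818… → ⌈·⌉ = 1088
j=4: r + 3k = 1556.110727… → ⌈·⌉ = 1557
j=5: r + 4k = 2025.201636… → ⌈·⌉ = 2026
j=6: r + 5k = 2494.292545… → ⌈·⌉ = 2495
j=7: r + 6k = 2963.383454… → ⌈·⌉ = 2964
j=8: r + 7k = 3432.474363… → ⌈·⌉ = 3433
j=9: r + 8k = 3901.565272… → ⌈·⌉ = 3902
j=10: r + 9k = 4370.656181… → ⌈·⌉ = 4371
j=11: r + 10k = 4839.747090… → ⌈·⌉ = 4840

149, 618, 1088, 1557, 2026, 2495, 2964, 3433, 3902, 4371, 4840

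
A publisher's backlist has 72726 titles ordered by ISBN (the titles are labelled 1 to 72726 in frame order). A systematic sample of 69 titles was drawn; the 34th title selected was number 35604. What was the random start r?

822

k = 72726/69 = 1054
r = 35604 − (34−1)×1054 = 35604 − 34782 = 822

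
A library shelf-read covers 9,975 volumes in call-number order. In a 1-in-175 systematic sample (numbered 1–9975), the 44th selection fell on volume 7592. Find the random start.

k = 175
r = 7592 − (44−1)×175 = 7592 − 7525 = 67

67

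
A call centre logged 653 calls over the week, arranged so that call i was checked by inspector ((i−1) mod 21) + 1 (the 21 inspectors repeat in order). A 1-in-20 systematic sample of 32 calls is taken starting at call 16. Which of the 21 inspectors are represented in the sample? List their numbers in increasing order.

Consecutive selections differ by k = 20, so their inspector numbers differ by 20 mod 21 = 20.
gcd(20, 21) = 1, so the sample visits 21/1 = 21 distinct residues mod 21.
Start 16 is inspector 16; the inspectors hit are 1, 2, 3, 4, 5, 6, 7, 8, 9, 10, 11, 12, 13, 14, 15, 16, 17, 18, 19, 20, 21.

1, 2, 3, 4, 5, 6, 7, 8, 9, 10, 11, 12, 13, 14, 15, 16, 17, 18, 19, 20, 21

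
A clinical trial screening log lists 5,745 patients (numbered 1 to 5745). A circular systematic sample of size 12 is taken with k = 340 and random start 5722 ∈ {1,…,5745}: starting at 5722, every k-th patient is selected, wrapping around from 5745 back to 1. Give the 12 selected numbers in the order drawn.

Selection 1: 5722
Selection 2: 5722 + 340 = 6062 → 6062 − 5745 = 317
Selection 3: 317 + 340 = 657
Selection 4: 657 + 340 = 997
Selection 5: 997 + 340 = 1337
Selection 6: 1337 + 340 = 1677
Selection 7: 1677 + 340 = 2017
Selection 8: 2017 + 340 = 2357
Selection 9: 2357 + 340 = 2697
Selection 10: 2697 + 340 = 3037
Selection 11: 3037 + 340 = 3377
Selection 12: 3377 + 340 = 3717

5722, 317, 657, 997, 1337, 1677, 2017, 2357, 2697, 3037, 3377, 3717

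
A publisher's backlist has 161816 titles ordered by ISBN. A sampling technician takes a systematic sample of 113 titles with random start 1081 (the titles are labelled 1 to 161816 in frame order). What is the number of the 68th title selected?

k = 161816/113 = 1432
68th selection = r + (68−1)·k = 1081 + 67×1432 = 1081 + 95944 = 97025

97025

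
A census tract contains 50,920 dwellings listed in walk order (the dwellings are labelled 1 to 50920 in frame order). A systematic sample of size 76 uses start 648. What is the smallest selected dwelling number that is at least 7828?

k = 50920/76 = 670
Steps past start: ⌈(7828 − 648)/670⌉ = ⌈7180/670⌉ = 11
Selected dwelling: 648 + 11×670 = 8018

8018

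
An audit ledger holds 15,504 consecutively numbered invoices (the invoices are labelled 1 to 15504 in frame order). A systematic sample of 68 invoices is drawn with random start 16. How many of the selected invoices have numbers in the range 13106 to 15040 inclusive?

8

k = 15504/68 = 228
First selection ≥ 13106: 16 + ⌈(13106−16)/228⌉·228 = 16 + 58×228 = 13240
Last selection ≤ 15040: 16 + ⌊(15040−16)/228⌋·228 = 16 + 65×228 = 14836
Count = 65 − 58 + 1 = 8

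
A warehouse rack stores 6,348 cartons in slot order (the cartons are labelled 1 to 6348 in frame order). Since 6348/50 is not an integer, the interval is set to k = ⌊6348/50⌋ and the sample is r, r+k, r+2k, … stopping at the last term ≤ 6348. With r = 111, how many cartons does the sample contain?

50

k = ⌊6348/50⌋ = 126
Achieved size = ⌊(6348 − 111)/126⌋ + 1 = ⌊6237/126⌋ + 1 = 49 + 1 = 50
(last selection: 111 + 49×126 = 6285 ≤ 6348; next would be 6411 > 6348)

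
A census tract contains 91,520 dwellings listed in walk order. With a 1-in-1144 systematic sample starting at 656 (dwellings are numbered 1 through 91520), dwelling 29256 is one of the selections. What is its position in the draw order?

26

k = 1144
position = (29256 − 656)/1144 + 1 = 28600/1144 + 1 = 25 + 1 = 26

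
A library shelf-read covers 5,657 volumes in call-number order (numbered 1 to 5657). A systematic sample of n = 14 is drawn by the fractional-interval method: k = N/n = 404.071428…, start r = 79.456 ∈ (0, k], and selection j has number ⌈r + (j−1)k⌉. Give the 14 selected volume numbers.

j=1: r + 0k = 79.456 → ⌈·⌉ = 80
j=2: r + 1k = 483.527428… → ⌈·⌉ = 484
j=3: r + 2k = 887.598857… → ⌈·⌉ = 888
j=4: r + 3k = 1291.670285… → ⌈·⌉ = 1292
j=5: r + 4k = 1695.741714… → ⌈·⌉ = 1696
j=6: r + 5k = 2099.813142… → ⌈·⌉ = 2100
j=7: r + 6k = 2503.884571… → ⌈·⌉ = 2504
j=8: r + 7k = 2907.956 → ⌈·⌉ = 2908
j=9: r + 8k = 3312.027428… → ⌈·⌉ = 3313
j=10: r + 9k = 3716.098857… → ⌈·⌉ = 3717
j=11: r + 10k = 4120.170285… → ⌈·⌉ = 4121
j=12: r + 11k = 4524.241714… → ⌈·⌉ = 4525
j=13: r + 12k = 4928.313142… → ⌈·⌉ = 4929
j=14: r + 13k = 5332.384571… → ⌈·⌉ = 5333

80, 484, 888, 1292, 1696, 2100, 2504, 2908, 3313, 3717, 4121, 4525, 4929, 5333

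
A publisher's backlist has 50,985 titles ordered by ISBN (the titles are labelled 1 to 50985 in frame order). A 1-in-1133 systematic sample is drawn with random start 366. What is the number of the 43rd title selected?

47952

k = 1133
43rd selection = r + (43−1)·k = 366 + 42×1133 = 366 + 47586 = 47952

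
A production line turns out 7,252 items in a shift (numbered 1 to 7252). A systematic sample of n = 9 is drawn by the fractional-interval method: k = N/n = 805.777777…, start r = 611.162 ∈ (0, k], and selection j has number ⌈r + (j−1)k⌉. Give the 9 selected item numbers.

612, 1417, 2223, 3029, 3835, 4641, 5446, 6252, 7058

j=1: r + 0k = 611.162 → ⌈·⌉ = 612
j=2: r + 1k = 1416.939777… → ⌈·⌉ = 1417
j=3: r + 2k = 2222.717555… → ⌈·⌉ = 2223
j=4: r + 3k = 3028.495333… → ⌈·⌉ = 3029
j=5: r + 4k = 3834.273111… → ⌈·⌉ = 3835
j=6: r + 5k = 4640.050888… → ⌈·⌉ = 4641
j=7: r + 6k = 5445.828666… → ⌈·⌉ = 5446
j=8: r + 7k = 6251.606444… → ⌈·⌉ = 6252
j=9: r + 8k = 7057.384222… → ⌈·⌉ = 7058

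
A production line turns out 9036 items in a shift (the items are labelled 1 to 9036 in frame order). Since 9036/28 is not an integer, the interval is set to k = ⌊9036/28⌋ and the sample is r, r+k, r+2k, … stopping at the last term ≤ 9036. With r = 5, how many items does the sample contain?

k = ⌊9036/28⌋ = 322
Achieved size = ⌊(9036 − 5)/322⌋ + 1 = ⌊9031/322⌋ + 1 = 28 + 1 = 29
(last selection: 5 + 28×322 = 9021 ≤ 9036; next would be 9343 > 9036)

29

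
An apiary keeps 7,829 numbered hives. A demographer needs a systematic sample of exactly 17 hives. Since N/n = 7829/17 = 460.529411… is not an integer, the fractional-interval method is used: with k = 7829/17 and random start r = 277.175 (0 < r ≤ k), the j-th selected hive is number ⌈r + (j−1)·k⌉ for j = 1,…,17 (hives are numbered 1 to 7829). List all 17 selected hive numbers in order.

j=1: r + 0k = 277.175 → ⌈·⌉ = 278
j=2: r + 1k = 737.704411… → ⌈·⌉ = 738
j=3: r + 2k = 1198.233823… → ⌈·⌉ = 1199
j=4: r + 3k = 1658.763235… → ⌈·⌉ = 1659
j=5: r + 4k = 2119.292647… → ⌈·⌉ = 2120
j=6: r + 5k = 2579.822058… → ⌈·⌉ = 2580
j=7: r + 6k = 3040.351470… → ⌈·⌉ = 3041
j=8: r + 7k = 3500.880882… → ⌈·⌉ = 3501
j=9: r + 8k = 3961.410294… → ⌈·⌉ = 3962
j=10: r + 9k = 4421.939705… → ⌈·⌉ = 4422
j=11: r + 10k = 4882.469117… → ⌈·⌉ = 4883
j=12: r + 11k = 5342.998529… → ⌈·⌉ = 5343
j=13: r + 12k = 5803.527941… → ⌈·⌉ = 5804
j=14: r + 13k = 6264.057352… → ⌈·⌉ = 6265
j=15: r + 14k = 6724.586764… → ⌈·⌉ = 6725
j=16: r + 15k = 7185.116176… → ⌈·⌉ = 7186
j=17: r + 16k = 7645.645588… → ⌈·⌉ = 7646

278, 738, 1199, 1659, 2120, 2580, 3041, 3501, 3962, 4422, 4883, 5343, 5804, 6265, 6725, 7186, 7646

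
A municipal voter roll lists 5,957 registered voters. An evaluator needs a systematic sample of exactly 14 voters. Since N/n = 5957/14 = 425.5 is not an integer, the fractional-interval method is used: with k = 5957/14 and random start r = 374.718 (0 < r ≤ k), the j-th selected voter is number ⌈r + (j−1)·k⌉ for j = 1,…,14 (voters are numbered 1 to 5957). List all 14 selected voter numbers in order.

j=1: r + 0k = 374.718 → ⌈·⌉ = 375
j=2: r + 1k = 800.218 → ⌈·⌉ = 801
j=3: r + 2k = 1225.718 → ⌈·⌉ = 1226
j=4: r + 3k = 1651.218 → ⌈·⌉ = 1652
j=5: r + 4k = 2076.718 → ⌈·⌉ = 2077
j=6: r + 5k = 2502.218 → ⌈·⌉ = 2503
j=7: r + 6k = 2927.718 → ⌈·⌉ = 2928
j=8: r + 7k = 3353.218 → ⌈·⌉ = 3354
j=9: r + 8k = 3778.718 → ⌈·⌉ = 3779
j=10: r + 9k = 4204.218 → ⌈·⌉ = 4205
j=11: r + 10k = 4629.718 → ⌈·⌉ = 4630
j=12: r + 11k = 5055.218 → ⌈·⌉ = 5056
j=13: r + 12k = 5480.718 → ⌈·⌉ = 5481
j=14: r + 13k = 5906.218 → ⌈·⌉ = 5907

375, 801, 1226, 1652, 2077, 2503, 2928, 3354, 3779, 4205, 4630, 5056, 5481, 5907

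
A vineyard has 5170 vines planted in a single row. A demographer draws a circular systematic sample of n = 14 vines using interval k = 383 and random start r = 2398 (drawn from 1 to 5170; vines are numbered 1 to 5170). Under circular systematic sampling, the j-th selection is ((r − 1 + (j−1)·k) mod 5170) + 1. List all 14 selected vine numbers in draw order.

Selection 1: 2398
Selection 2: 2398 + 383 = 2781
Selection 3: 2781 + 383 = 3164
Selection 4: 3164 + 383 = 3547
Selection 5: 3547 + 383 = 3930
Selection 6: 3930 + 383 = 4313
Selection 7: 4313 + 383 = 4696
Selection 8: 4696 + 383 = 5079
Selection 9: 5079 + 383 = 5462 → 5462 − 5170 = 292
Selection 10: 292 + 383 = 675
Selection 11: 675 + 383 = 1058
Selection 12: 1058 + 383 = 1441
Selection 13: 1441 + 383 = 1824
Selection 14: 1824 + 383 = 2207

2398, 2781, 3164, 3547, 3930, 4313, 4696, 5079, 292, 675, 1058, 1441, 1824, 2207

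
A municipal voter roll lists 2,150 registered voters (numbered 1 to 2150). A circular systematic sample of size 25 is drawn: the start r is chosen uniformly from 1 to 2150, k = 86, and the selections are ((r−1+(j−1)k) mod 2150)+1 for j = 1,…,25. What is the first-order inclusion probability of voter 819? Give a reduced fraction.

1/86

For each position j, as r ranges over 1…2150 the j-th selection hits every voter exactly once, so voter 819 is selected for exactly 25 of the 2150 starts.
Inclusion probability = 25/2150 = 1/86.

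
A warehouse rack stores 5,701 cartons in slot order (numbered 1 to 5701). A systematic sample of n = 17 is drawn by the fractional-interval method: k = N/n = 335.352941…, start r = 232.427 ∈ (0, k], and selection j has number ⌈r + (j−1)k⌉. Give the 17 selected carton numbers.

j=1: r + 0k = 232.427 → ⌈·⌉ = 233
j=2: r + 1k = 567.779941… → ⌈·⌉ = 568
j=3: r + 2k = 903.132882… → ⌈·⌉ = 904
j=4: r + 3k = 1238.485823… → ⌈·⌉ = 1239
j=5: r + 4k = 1573.838764… → ⌈·⌉ = 1574
j=6: r + 5k = 1909.191705… → ⌈·⌉ = 1910
j=7: r + 6k = 2244.544647… → ⌈·⌉ = 2245
j=8: r + 7k = 2579.897588… → ⌈·⌉ = 2580
j=9: r + 8k = 2915.250529… → ⌈·⌉ = 2916
j=10: r + 9k = 3250.603470… → ⌈·⌉ = 3251
j=11: r + 10k = 3585.956411… → ⌈·⌉ = 3586
j=12: r + 11k = 3921.309352… → ⌈·⌉ = 3922
j=13: r + 12k = 4256.662294… → ⌈·⌉ = 4257
j=14: r + 13k = 4592.015235… → ⌈·⌉ = 4593
j=15: r + 14k = 4927.368176… → ⌈·⌉ = 4928
j=16: r + 15k = 5262.721117… → ⌈·⌉ = 5263
j=17: r + 16k = 5598.074058… → ⌈·⌉ = 5599

233, 568, 904, 1239, 1574, 1910, 2245, 2580, 2916, 3251, 3586, 3922, 4257, 4593, 4928, 5263, 5599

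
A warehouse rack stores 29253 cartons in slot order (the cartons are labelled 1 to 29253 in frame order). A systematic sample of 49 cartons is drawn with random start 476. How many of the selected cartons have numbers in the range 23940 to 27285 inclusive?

k = 29253/49 = 597
First selection ≥ 23940: 476 + ⌈(23940−476)/597⌉·597 = 476 + 40×597 = 24356
Last selection ≤ 27285: 476 + ⌊(27285−476)/597⌋·597 = 476 + 44×597 = 26744
Count = 44 − 40 + 1 = 5

5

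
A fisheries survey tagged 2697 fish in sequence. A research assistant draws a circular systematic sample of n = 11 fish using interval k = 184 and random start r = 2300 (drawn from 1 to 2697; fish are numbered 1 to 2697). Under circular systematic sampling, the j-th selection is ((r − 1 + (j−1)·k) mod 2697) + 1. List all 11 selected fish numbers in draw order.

2300, 2484, 2668, 155, 339, 523, 707, 891, 1075, 1259, 1443

Selection 1: 2300
Selection 2: 2300 + 184 = 2484
Selection 3: 2484 + 184 = 2668
Selection 4: 2668 + 184 = 2852 → 2852 − 2697 = 155
Selection 5: 155 + 184 = 339
Selection 6: 339 + 184 = 523
Selection 7: 523 + 184 = 707
Selection 8: 707 + 184 = 891
Selection 9: 891 + 184 = 1075
Selection 10: 1075 + 184 = 1259
Selection 11: 1259 + 184 = 1443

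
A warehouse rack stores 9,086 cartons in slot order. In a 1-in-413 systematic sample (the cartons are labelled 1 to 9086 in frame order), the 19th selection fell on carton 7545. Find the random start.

k = 413
r = 7545 − (19−1)×413 = 7545 − 7434 = 111

111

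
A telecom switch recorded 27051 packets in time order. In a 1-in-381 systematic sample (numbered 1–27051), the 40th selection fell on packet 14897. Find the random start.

k = 381
r = 14897 − (40−1)×381 = 14897 − 14859 = 38

38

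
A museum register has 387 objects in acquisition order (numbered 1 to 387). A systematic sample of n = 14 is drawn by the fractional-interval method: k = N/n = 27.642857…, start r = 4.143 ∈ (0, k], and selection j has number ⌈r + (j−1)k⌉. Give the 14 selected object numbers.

j=1: r + 0k = 4.143 → ⌈·⌉ = 5
j=2: r + 1k = 31.785857… → ⌈·⌉ = 32
j=3: r + 2k = 59.428714… → ⌈·⌉ = 60
j=4: r + 3k = 87.071571… → ⌈·⌉ = 88
j=5: r + 4k = 114.714428… → ⌈·⌉ = 115
j=6: r + 5k = 142.357285… → ⌈·⌉ = 143
j=7: r + 6k = 170.000142… → ⌈·⌉ = 171
j=8: r + 7k = 197.643 → ⌈·⌉ = 198
j=9: r + 8k = 225.285857… → ⌈·⌉ = 226
j=10: r + 9k = 252.928714… → ⌈·⌉ = 253
j=11: r + 10k = 280.571571… → ⌈·⌉ = 281
j=12: r + 11k = 308.214428… → ⌈·⌉ = 309
j=13: r + 12k = 335.857285… → ⌈·⌉ = 336
j=14: r + 13k = 363.500142… → ⌈·⌉ = 364

5, 32, 60, 88, 115, 143, 171, 198, 226, 253, 281, 309, 336, 364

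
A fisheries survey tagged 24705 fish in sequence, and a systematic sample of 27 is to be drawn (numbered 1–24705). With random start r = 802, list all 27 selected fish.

802, 1717, 2632, 3547, 4462, 5377, 6292, 7207, 8122, 9037, 9952, 10867, 11782, 12697, 13612, 14527, 15442, 16357, 17272, 18187, 19102, 20017, 20932, 21847, 22762, 23677, 24592

k = N/n = 24705/27 = 915
fish 1: 802
fish 2: 802 + 915 = 1717
fish 3: 1717 + 915 = 2632
fish 4: 2632 + 915 = 3547
fish 5: 3547 + 915 = 4462
fish 6: 4462 + 915 = 5377
fish 7: 5377 + 915 = 6292
fish 8: 6292 + 915 = 7207
fish 9: 7207 + 915 = 8122
fish 10: 8122 + 915 = 9037
fish 11: 9037 + 915 = 9952
fish 12: 9952 + 915 = 10867
fish 13: 10867 + 915 = 11782
fish 14: 11782 + 915 = 12697
fish 15: 12697 + 915 = 13612
fish 16: 13612 + 915 = 14527
fish 17: 14527 + 915 = 15442
fish 18: 15442 + 915 = 16357
fish 19: 16357 + 915 = 17272
fish 20: 17272 + 915 = 18187
fish 21: 18187 + 915 = 19102
fish 22: 19102 + 915 = 20017
fish 23: 20017 + 915 = 20932
fish 24: 20932 + 915 = 21847
fish 25: 21847 + 915 = 22762
fish 26: 22762 + 915 = 23677
fish 27: 23677 + 915 = 24592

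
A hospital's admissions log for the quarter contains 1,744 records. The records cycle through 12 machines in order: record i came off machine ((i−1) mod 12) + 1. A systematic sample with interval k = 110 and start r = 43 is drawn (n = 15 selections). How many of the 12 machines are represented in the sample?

6

Consecutive selections differ by k = 110, so their machine numbers differ by 110 mod 12 = 2.
gcd(110, 12) = 2, so the sample visits 12/2 = 6 distinct residues mod 12.
Start 43 is machine 7; the machines hit are 1, 3, 5, 7, 9, 11.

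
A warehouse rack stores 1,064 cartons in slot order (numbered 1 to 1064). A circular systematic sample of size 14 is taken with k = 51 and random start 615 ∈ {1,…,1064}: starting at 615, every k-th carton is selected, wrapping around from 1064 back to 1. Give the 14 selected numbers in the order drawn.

Selection 1: 615
Selection 2: 615 + 51 = 666
Selection 3: 666 + 51 = 717
Selection 4: 717 + 51 = 768
Selection 5: 768 + 51 = 819
Selection 6: 819 + 51 = 870
Selection 7: 870 + 51 = 921
Selection 8: 921 + 51 = 972
Selection 9: 972 + 51 = 1023
Selection 10: 1023 + 51 = 1074 → 1074 − 1064 = 10
Selection 11: 10 + 51 = 61
Selection 12: 61 + 51 = 112
Selection 13: 112 + 51 = 163
Selection 14: 163 + 51 = 214

615, 666, 717, 768, 819, 870, 921, 972, 1023, 10, 61, 112, 163, 214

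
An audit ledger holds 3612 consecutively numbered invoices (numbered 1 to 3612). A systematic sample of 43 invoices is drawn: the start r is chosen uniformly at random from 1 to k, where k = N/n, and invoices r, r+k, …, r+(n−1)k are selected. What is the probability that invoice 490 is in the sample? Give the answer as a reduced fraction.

1/84

k = 3612/43 = 84.
Invoice 490 is selected iff r ≡ 490 (mod 84); exactly one such r in {1,…,84}.
Inclusion probability = 1/84.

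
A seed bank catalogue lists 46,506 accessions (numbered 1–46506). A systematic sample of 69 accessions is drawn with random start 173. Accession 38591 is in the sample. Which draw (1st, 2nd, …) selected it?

k = 46506/69 = 674
position = (38591 − 173)/674 + 1 = 38418/674 + 1 = 57 + 1 = 58

58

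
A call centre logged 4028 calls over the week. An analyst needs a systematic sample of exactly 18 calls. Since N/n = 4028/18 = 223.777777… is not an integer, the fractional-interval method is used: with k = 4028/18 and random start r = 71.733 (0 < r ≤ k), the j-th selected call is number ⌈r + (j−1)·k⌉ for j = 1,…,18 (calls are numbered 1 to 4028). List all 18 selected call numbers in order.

72, 296, 520, 744, 967, 1191, 1415, 1639, 1862, 2086, 2310, 2534, 2758, 2981, 3205, 3429, 3653, 3876

j=1: r + 0k = 71.733 → ⌈·⌉ = 72
j=2: r + 1k = 295.510777… → ⌈·⌉ = 296
j=3: r + 2k = 519.288555… → ⌈·⌉ = 520
j=4: r + 3k = 743.066333… → ⌈·⌉ = 744
j=5: r + 4k = 966.844111… → ⌈·⌉ = 967
j=6: r + 5k = 1190.621888… → ⌈·⌉ = 1191
j=7: r + 6k = 1414.399666… → ⌈·⌉ = 1415
j=8: r + 7k = 1638.177444… → ⌈·⌉ = 1639
j=9: r + 8k = 1861.955222… → ⌈·⌉ = 1862
j=10: r + 9k = 2085.733 → ⌈·⌉ = 2086
j=11: r + 10k = 2309.510777… → ⌈·⌉ = 2310
j=12: r + 11k = 2533.288555… → ⌈·⌉ = 2534
j=13: r + 12k = 2757.066333… → ⌈·⌉ = 2758
j=14: r + 13k = 2980.844111… → ⌈·⌉ = 2981
j=15: r + 14k = 3204.621888… → ⌈·⌉ = 3205
j=16: r + 15k = 3428.399666… → ⌈·⌉ = 3429
j=17: r + 16k = 3652.177444… → ⌈·⌉ = 3653
j=18: r + 17k = 3875.955222… → ⌈·⌉ = 3876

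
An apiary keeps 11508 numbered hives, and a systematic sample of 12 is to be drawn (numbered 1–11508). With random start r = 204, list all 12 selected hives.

k = N/n = 11508/12 = 959
hive 1: 204
hive 2: 204 + 959 = 1163
hive 3: 1163 + 959 = 2122
hive 4: 2122 + 959 = 3081
hive 5: 3081 + 959 = 4040
hive 6: 4040 + 959 = 4999
hive 7: 4999 + 959 = 5958
hive 8: 5958 + 959 = 6917
hive 9: 6917 + 959 = 7876
hive 10: 7876 + 959 = 8835
hive 11: 8835 + 959 = 9794
hive 12: 9794 + 959 = 10753

204, 1163, 2122, 3081, 4040, 4999, 5958, 6917, 7876, 8835, 9794, 10753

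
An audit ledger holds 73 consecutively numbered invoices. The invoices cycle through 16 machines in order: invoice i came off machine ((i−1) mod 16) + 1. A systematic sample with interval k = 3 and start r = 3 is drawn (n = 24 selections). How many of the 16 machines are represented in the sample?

16

Consecutive selections differ by k = 3, so their machine numbers differ by 3 mod 16 = 3.
gcd(3, 16) = 1, so the sample visits 16/1 = 16 distinct residues mod 16.
Start 3 is machine 3; the machines hit are 1, 2, 3, 4, 5, 6, 7, 8, 9, 10, 11, 12, 13, 14, 15, 16.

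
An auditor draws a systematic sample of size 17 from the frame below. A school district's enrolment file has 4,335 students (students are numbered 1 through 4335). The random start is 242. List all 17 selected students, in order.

k = N/n = 4335/17 = 255
student 1: 242
student 2: 242 + 255 = 497
student 3: 497 + 255 = 752
student 4: 752 + 255 = 1007
student 5: 1007 + 255 = 1262
student 6: 1262 + 255 = 1517
student 7: 1517 + 255 = 1772
student 8: 1772 + 255 = 2027
student 9: 2027 + 255 = 2282
student 10: 2282 + 255 = 2537
student 11: 2537 + 255 = 2792
student 12: 2792 + 255 = 3047
student 13: 3047 + 255 = 3302
student 14: 3302 + 255 = 3557
student 15: 3557 + 255 = 3812
student 16: 3812 + 255 = 4067
student 17: 4067 + 255 = 4322

242, 497, 752, 1007, 1262, 1517, 1772, 2027, 2282, 2537, 2792, 3047, 3302, 3557, 3812, 4067, 4322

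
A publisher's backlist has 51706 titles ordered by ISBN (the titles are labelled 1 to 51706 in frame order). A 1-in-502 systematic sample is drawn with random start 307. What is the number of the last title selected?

k = 502
103rd selection = r + (103−1)·k = 307 + 102×502 = 307 + 51204 = 51511

51511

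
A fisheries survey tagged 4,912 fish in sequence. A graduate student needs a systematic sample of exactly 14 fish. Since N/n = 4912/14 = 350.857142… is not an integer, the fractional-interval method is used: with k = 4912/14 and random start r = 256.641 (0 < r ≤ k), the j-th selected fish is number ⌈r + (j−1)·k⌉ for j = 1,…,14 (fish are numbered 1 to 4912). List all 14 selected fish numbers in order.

j=1: r + 0k = 256.641 → ⌈·⌉ = 257
j=2: r + 1k = 607.498142… → ⌈·⌉ = 608
j=3: r + 2k = 958.355285… → ⌈·⌉ = 959
j=4: r + 3k = 1309.212428… → ⌈·⌉ = 1310
j=5: r + 4k = 1660.069571… → ⌈·⌉ = 1661
j=6: r + 5k = 2010.926714… → ⌈·⌉ = 2011
j=7: r + 6k = 2361.783857… → ⌈·⌉ = 2362
j=8: r + 7k = 2712.641 → ⌈·⌉ = 2713
j=9: r + 8k = 3063.498142… → ⌈·⌉ = 3064
j=10: r + 9k = 3414.355285… → ⌈·⌉ = 3415
j=11: r + 10k = 3765.212428… → ⌈·⌉ = 3766
j=12: r + 11k = 4116.069571… → ⌈·⌉ = 4117
j=13: r + 12k = 4466.926714… → ⌈·⌉ = 4467
j=14: r + 13k = 4817.783857… → ⌈·⌉ = 4818

257, 608, 959, 1310, 1661, 2011, 2362, 2713, 3064, 3415, 3766, 4117, 4467, 4818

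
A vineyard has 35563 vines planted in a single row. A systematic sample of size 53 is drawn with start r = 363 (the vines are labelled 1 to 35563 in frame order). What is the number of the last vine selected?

k = 35563/53 = 671
53rd selection = r + (53−1)·k = 363 + 52×671 = 363 + 34892 = 35255

35255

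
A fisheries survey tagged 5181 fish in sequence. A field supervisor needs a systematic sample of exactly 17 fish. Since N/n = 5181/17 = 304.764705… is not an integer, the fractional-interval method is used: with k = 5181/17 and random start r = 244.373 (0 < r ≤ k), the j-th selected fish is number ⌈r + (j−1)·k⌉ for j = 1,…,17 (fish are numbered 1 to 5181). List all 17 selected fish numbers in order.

245, 550, 854, 1159, 1464, 1769, 2073, 2378, 2683, 2988, 3293, 3597, 3902, 4207, 4512, 4816, 5121

j=1: r + 0k = 244.373 → ⌈·⌉ = 245
j=2: r + 1k = 549.137705… → ⌈·⌉ = 550
j=3: r + 2k = 853.902411… → ⌈·⌉ = 854
j=4: r + 3k = 1158.667117… → ⌈·⌉ = 1159
j=5: r + 4k = 1463.431823… → ⌈·⌉ = 1464
j=6: r + 5k = 1768.196529… → ⌈·⌉ = 1769
j=7: r + 6k = 2072.961235… → ⌈·⌉ = 2073
j=8: r + 7k = 2377.725941… → ⌈·⌉ = 2378
j=9: r + 8k = 2682.490647… → ⌈·⌉ = 2683
j=10: r + 9k = 2987.255352… → ⌈·⌉ = 2988
j=11: r + 10k = 3292.020058… → ⌈·⌉ = 3293
j=12: r + 11k = 3596.784764… → ⌈·⌉ = 3597
j=13: r + 12k = 3901.549470… → ⌈·⌉ = 3902
j=14: r + 13k = 4206.314176… → ⌈·⌉ = 4207
j=15: r + 14k = 4511.078882… → ⌈·⌉ = 4512
j=16: r + 15k = 4815.843588… → ⌈·⌉ = 4816
j=17: r + 16k = 5120.608294… → ⌈·⌉ = 5121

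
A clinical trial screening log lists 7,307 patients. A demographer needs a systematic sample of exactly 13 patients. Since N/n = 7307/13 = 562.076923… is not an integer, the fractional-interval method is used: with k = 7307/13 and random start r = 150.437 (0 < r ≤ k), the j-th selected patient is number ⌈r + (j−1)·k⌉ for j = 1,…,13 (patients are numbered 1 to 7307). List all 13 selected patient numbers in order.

151, 713, 1275, 1837, 2399, 2961, 3523, 4085, 4648, 5210, 5772, 6334, 6896

j=1: r + 0k = 150.437 → ⌈·⌉ = 151
j=2: r + 1k = 712.513923… → ⌈·⌉ = 713
j=3: r + 2k = 1274.590846… → ⌈·⌉ = 1275
j=4: r + 3k = 1836.667769… → ⌈·⌉ = 1837
j=5: r + 4k = 2398.744692… → ⌈·⌉ = 2399
j=6: r + 5k = 2960.821615… → ⌈·⌉ = 2961
j=7: r + 6k = 3522.898538… → ⌈·⌉ = 3523
j=8: r + 7k = 4084.975461… → ⌈·⌉ = 4085
j=9: r + 8k = 4647.052384… → ⌈·⌉ = 4648
j=10: r + 9k = 5209.129307… → ⌈·⌉ = 5210
j=11: r + 10k = 5771.206230… → ⌈·⌉ = 5772
j=12: r + 11k = 6333.283153… → ⌈·⌉ = 6334
j=13: r + 12k = 6895.360076… → ⌈·⌉ = 6896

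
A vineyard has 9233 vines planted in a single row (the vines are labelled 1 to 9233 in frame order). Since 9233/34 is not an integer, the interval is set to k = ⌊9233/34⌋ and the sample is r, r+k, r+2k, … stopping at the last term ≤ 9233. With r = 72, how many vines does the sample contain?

34

k = ⌊9233/34⌋ = 271
Achieved size = ⌊(9233 − 72)/271⌋ + 1 = ⌊9161/271⌋ + 1 = 33 + 1 = 34
(last selection: 72 + 33×271 = 9015 ≤ 9233; next would be 9286 > 9233)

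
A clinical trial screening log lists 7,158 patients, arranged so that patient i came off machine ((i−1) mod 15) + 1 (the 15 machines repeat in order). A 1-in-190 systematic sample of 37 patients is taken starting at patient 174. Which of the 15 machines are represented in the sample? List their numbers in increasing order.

4, 9, 14

Consecutive selections differ by k = 190, so their machine numbers differ by 190 mod 15 = 10.
gcd(190, 15) = 5, so the sample visits 15/5 = 3 distinct residues mod 15.
Start 174 is machine 9; the machines hit are 4, 9, 14.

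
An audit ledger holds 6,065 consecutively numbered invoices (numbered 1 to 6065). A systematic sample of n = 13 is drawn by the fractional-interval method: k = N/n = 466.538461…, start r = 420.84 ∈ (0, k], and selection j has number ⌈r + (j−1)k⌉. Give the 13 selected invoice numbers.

j=1: r + 0k = 420.84 → ⌈·⌉ = 421
j=2: r + 1k = 887.378461… → ⌈·⌉ = 888
j=3: r + 2k = 1353.916923… → ⌈·⌉ = 1354
j=4: r + 3k = 1820.455384… → ⌈·⌉ = 1821
j=5: r + 4k = 2286.993846… → ⌈·⌉ = 2287
j=6: r + 5k = 2753.532307… → ⌈·⌉ = 2754
j=7: r + 6k = 3220.070769… → ⌈·⌉ = 3221
j=8: r + 7k = 3686.609230… → ⌈·⌉ = 3687
j=9: r + 8k = 4153.147692… → ⌈·⌉ = 4154
j=10: r + 9k = 4619.686153… → ⌈·⌉ = 4620
j=11: r + 10k = 5086.224615… → ⌈·⌉ = 5087
j=12: r + 11k = 5552.763076… → ⌈·⌉ = 5553
j=13: r + 12k = 6019.301538… → ⌈·⌉ = 6020

421, 888, 1354, 1821, 2287, 2754, 3221, 3687, 4154, 4620, 5087, 5553, 6020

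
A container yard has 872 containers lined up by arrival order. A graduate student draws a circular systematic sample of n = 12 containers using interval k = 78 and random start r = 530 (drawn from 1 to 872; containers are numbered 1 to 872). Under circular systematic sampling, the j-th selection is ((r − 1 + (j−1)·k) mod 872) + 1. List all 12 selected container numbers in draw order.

Selection 1: 530
Selection 2: 530 + 78 = 608
Selection 3: 608 + 78 = 686
Selection 4: 686 + 78 = 764
Selection 5: 764 + 78 = 842
Selection 6: 842 + 78 = 920 → 920 − 872 = 48
Selection 7: 48 + 78 = 126
Selection 8: 126 + 78 = 204
Selection 9: 204 + 78 = 282
Selection 10: 282 + 78 = 360
Selection 11: 360 + 78 = 438
Selection 12: 438 + 78 = 516

530, 608, 686, 764, 842, 48, 126, 204, 282, 360, 438, 516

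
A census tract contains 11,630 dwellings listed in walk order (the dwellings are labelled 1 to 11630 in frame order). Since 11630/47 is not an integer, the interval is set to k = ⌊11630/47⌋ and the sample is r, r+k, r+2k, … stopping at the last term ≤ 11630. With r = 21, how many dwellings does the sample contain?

48

k = ⌊11630/47⌋ = 247
Achieved size = ⌊(11630 − 21)/247⌋ + 1 = ⌊11609/247⌋ + 1 = 47 + 1 = 48
(last selection: 21 + 47×247 = 11630 ≤ 11630; next would be 11877 > 11630)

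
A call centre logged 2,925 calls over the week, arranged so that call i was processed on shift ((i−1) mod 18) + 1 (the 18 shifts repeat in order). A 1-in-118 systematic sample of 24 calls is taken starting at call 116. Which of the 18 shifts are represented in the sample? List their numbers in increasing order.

2, 4, 6, 8, 10, 12, 14, 16, 18

Consecutive selections differ by k = 118, so their shift numbers differ by 118 mod 18 = 10.
gcd(118, 18) = 2, so the sample visits 18/2 = 9 distinct residues mod 18.
Start 116 is shift 8; the shifts hit are 2, 4, 6, 8, 10, 12, 14, 16, 18.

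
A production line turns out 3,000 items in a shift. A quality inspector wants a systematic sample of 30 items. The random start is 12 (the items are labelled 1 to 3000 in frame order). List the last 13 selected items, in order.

1712, 1812, 1912, 2012, 2112, 2212, 2312, 2412, 2512, 2612, 2712, 2812, 2912

k = N/n = 3000/30 = 100
18th selection = 12 + 17×100 = 1712
19th: 1712 + 100 = 1812
20th: 1812 + 100 = 1912
21st: 1912 + 100 = 2012
22nd: 2012 + 100 = 2112
23rd: 2112 + 100 = 2212
24th: 2212 + 100 = 2312
25th: 2312 + 100 = 2412
26th: 2412 + 100 = 2512
27th: 2512 + 100 = 2612
28th: 2612 + 100 = 2712
29th: 2712 + 100 = 2812
30th: 2812 + 100 = 2912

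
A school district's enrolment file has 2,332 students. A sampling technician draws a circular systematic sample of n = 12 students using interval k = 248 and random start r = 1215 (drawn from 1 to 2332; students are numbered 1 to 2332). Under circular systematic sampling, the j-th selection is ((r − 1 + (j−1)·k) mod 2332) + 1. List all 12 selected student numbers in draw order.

1215, 1463, 1711, 1959, 2207, 123, 371, 619, 867, 1115, 1363, 1611

Selection 1: 1215
Selection 2: 1215 + 248 = 1463
Selection 3: 1463 + 248 = 1711
Selection 4: 1711 + 248 = 1959
Selection 5: 1959 + 248 = 2207
Selection 6: 2207 + 248 = 2455 → 2455 − 2332 = 123
Selection 7: 123 + 248 = 371
Selection 8: 371 + 248 = 619
Selection 9: 619 + 248 = 867
Selection 10: 867 + 248 = 1115
Selection 11: 1115 + 248 = 1363
Selection 12: 1363 + 248 = 1611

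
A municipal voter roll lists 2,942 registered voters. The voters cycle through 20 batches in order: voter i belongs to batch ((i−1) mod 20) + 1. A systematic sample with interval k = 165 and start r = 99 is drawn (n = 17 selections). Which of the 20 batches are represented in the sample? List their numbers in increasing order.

Consecutive selections differ by k = 165, so their batch numbers differ by 165 mod 20 = 5.
gcd(165, 20) = 5, so the sample visits 20/5 = 4 distinct residues mod 20.
Start 99 is batch 19; the batches hit are 4, 9, 14, 19.

4, 9, 14, 19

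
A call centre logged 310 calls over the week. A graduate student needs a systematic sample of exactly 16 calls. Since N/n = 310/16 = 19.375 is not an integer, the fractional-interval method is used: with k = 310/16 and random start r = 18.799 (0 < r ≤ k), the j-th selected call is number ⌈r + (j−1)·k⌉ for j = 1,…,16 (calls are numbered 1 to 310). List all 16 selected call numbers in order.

j=1: r + 0k = 18.799 → ⌈·⌉ = 19
j=2: r + 1k = 38.174 → ⌈·⌉ = 39
j=3: r + 2k = 57.549 → ⌈·⌉ = 58
j=4: r + 3k = 76.924 → ⌈·⌉ = 77
j=5: r + 4k = 96.299 → ⌈·⌉ = 97
j=6: r + 5k = 115.674 → ⌈·⌉ = 116
j=7: r + 6k = 135.049 → ⌈·⌉ = 136
j=8: r + 7k = 154.424 → ⌈·⌉ = 155
j=9: r + 8k = 173.799 → ⌈·⌉ = 174
j=10: r + 9k = 193.174 → ⌈·⌉ = 194
j=11: r + 10k = 212.549 → ⌈·⌉ = 213
j=12: r + 11k = 231.924 → ⌈·⌉ = 232
j=13: r + 12k = 251.299 → ⌈·⌉ = 252
j=14: r + 13k = 270.674 → ⌈·⌉ = 271
j=15: r + 14k = 290.049 → ⌈·⌉ = 291
j=16: r + 15k = 309.424 → ⌈·⌉ = 310

19, 39, 58, 77, 97, 116, 136, 155, 174, 194, 213, 232, 252, 271, 291, 310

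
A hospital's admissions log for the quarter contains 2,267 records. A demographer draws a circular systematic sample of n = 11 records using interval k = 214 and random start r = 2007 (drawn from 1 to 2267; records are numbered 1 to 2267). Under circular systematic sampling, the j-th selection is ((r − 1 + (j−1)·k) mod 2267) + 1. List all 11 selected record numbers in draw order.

2007, 2221, 168, 382, 596, 810, 1024, 1238, 1452, 1666, 1880

Selection 1: 2007
Selection 2: 2007 + 214 = 2221
Selection 3: 2221 + 214 = 2435 → 2435 − 2267 = 168
Selection 4: 168 + 214 = 382
Selection 5: 382 + 214 = 596
Selection 6: 596 + 214 = 810
Selection 7: 810 + 214 = 1024
Selection 8: 1024 + 214 = 1238
Selection 9: 1238 + 214 = 1452
Selection 10: 1452 + 214 = 1666
Selection 11: 1666 + 214 = 1880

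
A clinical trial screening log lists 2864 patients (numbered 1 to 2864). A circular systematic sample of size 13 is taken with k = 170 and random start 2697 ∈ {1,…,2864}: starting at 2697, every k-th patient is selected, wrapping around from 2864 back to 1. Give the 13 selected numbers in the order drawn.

Selection 1: 2697
Selection 2: 2697 + 170 = 2867 → 2867 − 2864 = 3
Selection 3: 3 + 170 = 173
Selection 4: 173 + 170 = 343
Selection 5: 343 + 170 = 513
Selection 6: 513 + 170 = 683
Selection 7: 683 + 170 = 853
Selection 8: 853 + 170 = 1023
Selection 9: 1023 + 170 = 1193
Selection 10: 1193 + 170 = 1363
Selection 11: 1363 + 170 = 1533
Selection 12: 1533 + 170 = 1703
Selection 13: 1703 + 170 = 1873

2697, 3, 173, 343, 513, 683, 853, 1023, 1193, 1363, 1533, 1703, 1873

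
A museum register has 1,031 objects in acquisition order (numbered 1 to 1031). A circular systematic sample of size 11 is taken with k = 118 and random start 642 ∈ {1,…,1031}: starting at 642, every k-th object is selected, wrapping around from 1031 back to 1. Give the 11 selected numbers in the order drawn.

642, 760, 878, 996, 83, 201, 319, 437, 555, 673, 791

Selection 1: 642
Selection 2: 642 + 118 = 760
Selection 3: 760 + 118 = 878
Selection 4: 878 + 118 = 996
Selection 5: 996 + 118 = 1114 → 1114 − 1031 = 83
Selection 6: 83 + 118 = 201
Selection 7: 201 + 118 = 319
Selection 8: 319 + 118 = 437
Selection 9: 437 + 118 = 555
Selection 10: 555 + 118 = 673
Selection 11: 673 + 118 = 791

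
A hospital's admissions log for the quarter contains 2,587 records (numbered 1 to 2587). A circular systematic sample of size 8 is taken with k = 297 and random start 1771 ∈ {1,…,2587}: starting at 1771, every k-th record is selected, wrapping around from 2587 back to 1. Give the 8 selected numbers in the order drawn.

Selection 1: 1771
Selection 2: 1771 + 297 = 2068
Selection 3: 2068 + 297 = 2365
Selection 4: 2365 + 297 = 2662 → 2662 − 2587 = 75
Selection 5: 75 + 297 = 372
Selection 6: 372 + 297 = 669
Selection 7: 669 + 297 = 966
Selection 8: 966 + 297 = 1263

1771, 2068, 2365, 75, 372, 669, 966, 1263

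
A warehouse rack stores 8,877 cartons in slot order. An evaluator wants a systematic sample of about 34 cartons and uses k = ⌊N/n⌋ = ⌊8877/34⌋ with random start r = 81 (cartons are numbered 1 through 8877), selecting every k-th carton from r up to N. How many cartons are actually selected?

k = ⌊8877/34⌋ = 261
Achieved size = ⌊(8877 − 81)/261⌋ + 1 = ⌊8796/261⌋ + 1 = 33 + 1 = 34
(last selection: 81 + 33×261 = 8694 ≤ 8877; next would be 8955 > 8877)

34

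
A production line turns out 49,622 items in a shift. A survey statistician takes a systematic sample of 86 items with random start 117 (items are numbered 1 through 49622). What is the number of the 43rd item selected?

24351

k = 49622/86 = 577
43rd selection = r + (43−1)·k = 117 + 42×577 = 117 + 24234 = 24351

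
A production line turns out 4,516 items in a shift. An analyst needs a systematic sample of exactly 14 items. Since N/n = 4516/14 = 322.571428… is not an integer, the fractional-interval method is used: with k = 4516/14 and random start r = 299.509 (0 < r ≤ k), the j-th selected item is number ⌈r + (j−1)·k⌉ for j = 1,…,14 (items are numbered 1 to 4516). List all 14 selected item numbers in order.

300, 623, 945, 1268, 1590, 1913, 2235, 2558, 2881, 3203, 3526, 3848, 4171, 4493

j=1: r + 0k = 299.509 → ⌈·⌉ = 300
j=2: r + 1k = 622.080428… → ⌈·⌉ = 623
j=3: r + 2k = 944.651857… → ⌈·⌉ = 945
j=4: r + 3k = 1267.223285… → ⌈·⌉ = 1268
j=5: r + 4k = 1589.794714… → ⌈·⌉ = 1590
j=6: r + 5k = 1912.366142… → ⌈·⌉ = 1913
j=7: r + 6k = 2234.937571… → ⌈·⌉ = 2235
j=8: r + 7k = 2557.509 → ⌈·⌉ = 2558
j=9: r + 8k = 2880.080428… → ⌈·⌉ = 2881
j=10: r + 9k = 3202.651857… → ⌈·⌉ = 3203
j=11: r + 10k = 3525.223285… → ⌈·⌉ = 3526
j=12: r + 11k = 3847.794714… → ⌈·⌉ = 3848
j=13: r + 12k = 4170.366142… → ⌈·⌉ = 4171
j=14: r + 13k = 4492.937571… → ⌈·⌉ = 4493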